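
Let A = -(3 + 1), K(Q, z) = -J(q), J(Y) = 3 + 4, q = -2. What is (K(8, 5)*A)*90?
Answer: 2520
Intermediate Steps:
J(Y) = 7
K(Q, z) = -7 (K(Q, z) = -1*7 = -7)
A = -4 (A = -1*4 = -4)
(K(8, 5)*A)*90 = -7*(-4)*90 = 28*90 = 2520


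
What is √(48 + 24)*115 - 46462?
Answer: -46462 + 690*√2 ≈ -45486.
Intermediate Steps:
√(48 + 24)*115 - 46462 = √72*115 - 46462 = (6*√2)*115 - 46462 = 690*√2 - 46462 = -46462 + 690*√2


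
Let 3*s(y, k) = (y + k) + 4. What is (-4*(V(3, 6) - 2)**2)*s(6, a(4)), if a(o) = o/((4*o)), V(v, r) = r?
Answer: -656/3 ≈ -218.67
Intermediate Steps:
a(o) = 1/4 (a(o) = o*(1/(4*o)) = 1/4)
s(y, k) = 4/3 + k/3 + y/3 (s(y, k) = ((y + k) + 4)/3 = ((k + y) + 4)/3 = (4 + k + y)/3 = 4/3 + k/3 + y/3)
(-4*(V(3, 6) - 2)**2)*s(6, a(4)) = (-4*(6 - 2)**2)*(4/3 + (1/3)*(1/4) + (1/3)*6) = (-4*4**2)*(4/3 + 1/12 + 2) = -4*16*(41/12) = -64*41/12 = -656/3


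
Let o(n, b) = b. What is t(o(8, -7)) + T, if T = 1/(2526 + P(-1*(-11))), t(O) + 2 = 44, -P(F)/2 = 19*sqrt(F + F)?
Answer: 133328331/3174454 + 19*sqrt(22)/3174454 ≈ 42.000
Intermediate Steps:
P(F) = -38*sqrt(2)*sqrt(F) (P(F) = -38*sqrt(F + F) = -38*sqrt(2*F) = -38*sqrt(2)*sqrt(F))
t(O) = 42 (t(O) = -2 + 44 = 42)
T = 1/(2526 - 38*sqrt(22)) (T = 1/(2526 - 38*sqrt(2)*sqrt(-1*(-11))) = 1/(2526 - 38*sqrt(2)*sqrt(11)) = 1/(2526 - 38*sqrt(22)) ≈ 0.00042594)
t(o(8, -7)) + T = 42 + (1263/3174454 + 19*sqrt(22)/3174454) = 133328331/3174454 + 19*sqrt(22)/3174454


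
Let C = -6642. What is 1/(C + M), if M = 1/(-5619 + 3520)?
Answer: -2099/13941559 ≈ -0.00015056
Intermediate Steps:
M = -1/2099 (M = 1/(-2099) = -1/2099 ≈ -0.00047642)
1/(C + M) = 1/(-6642 - 1/2099) = 1/(-13941559/2099) = -2099/13941559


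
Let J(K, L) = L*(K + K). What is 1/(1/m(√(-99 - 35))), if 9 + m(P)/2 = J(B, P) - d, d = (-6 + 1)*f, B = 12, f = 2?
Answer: 2 + 48*I*√134 ≈ 2.0 + 555.64*I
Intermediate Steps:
J(K, L) = 2*K*L (J(K, L) = L*(2*K) = 2*K*L)
d = -10 (d = (-6 + 1)*2 = -5*2 = -10)
m(P) = 2 + 48*P (m(P) = -18 + 2*(2*12*P - 1*(-10)) = -18 + 2*(24*P + 10) = -18 + 2*(10 + 24*P) = -18 + (20 + 48*P) = 2 + 48*P)
1/(1/m(√(-99 - 35))) = 1/(1/(2 + 48*√(-99 - 35))) = 1/(1/(2 + 48*√(-134))) = 1/(1/(2 + 48*(I*√134))) = 1/(1/(2 + 48*I*√134)) = 2 + 48*I*√134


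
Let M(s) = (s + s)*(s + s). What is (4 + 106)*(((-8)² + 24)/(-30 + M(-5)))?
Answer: 968/7 ≈ 138.29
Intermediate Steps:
M(s) = 4*s² (M(s) = (2*s)*(2*s) = 4*s²)
(4 + 106)*(((-8)² + 24)/(-30 + M(-5))) = (4 + 106)*(((-8)² + 24)/(-30 + 4*(-5)²)) = 110*((64 + 24)/(-30 + 4*25)) = 110*(88/(-30 + 100)) = 110*(88/70) = 110*(88*(1/70)) = 110*(44/35) = 968/7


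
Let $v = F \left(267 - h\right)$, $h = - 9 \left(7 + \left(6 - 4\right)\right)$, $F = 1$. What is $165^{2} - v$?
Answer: $26877$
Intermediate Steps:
$h = -81$ ($h = - 9 \left(7 + 2\right) = \left(-9\right) 9 = -81$)
$v = 348$ ($v = 1 \left(267 - -81\right) = 1 \left(267 + 81\right) = 1 \cdot 348 = 348$)
$165^{2} - v = 165^{2} - 348 = 27225 - 348 = 26877$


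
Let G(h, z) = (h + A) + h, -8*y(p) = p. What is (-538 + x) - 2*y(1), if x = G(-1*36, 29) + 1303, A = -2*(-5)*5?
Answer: 2973/4 ≈ 743.25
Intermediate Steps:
y(p) = -p/8
A = 50 (A = 10*5 = 50)
G(h, z) = 50 + 2*h (G(h, z) = (h + 50) + h = (50 + h) + h = 50 + 2*h)
x = 1281 (x = (50 + 2*(-1*36)) + 1303 = (50 + 2*(-36)) + 1303 = (50 - 72) + 1303 = -22 + 1303 = 1281)
(-538 + x) - 2*y(1) = (-538 + 1281) - (-1)/4 = 743 - 2*(-⅛) = 743 + ¼ = 2973/4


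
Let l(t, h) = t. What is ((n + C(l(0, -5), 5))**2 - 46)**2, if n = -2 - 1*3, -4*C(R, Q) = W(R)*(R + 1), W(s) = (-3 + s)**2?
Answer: 11025/256 ≈ 43.066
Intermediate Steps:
C(R, Q) = -(-3 + R)**2*(1 + R)/4 (C(R, Q) = -(-3 + R)**2*(R + 1)/4 = -(-3 + R)**2*(1 + R)/4)
n = -5 (n = -2 - 3 = -5)
((n + C(l(0, -5), 5))**2 - 46)**2 = ((-5 + (-3 + 0)**2*(-1 - 1*0)/4)**2 - 46)**2 = ((-5 + (1/4)*(-3)**2*(-1 + 0))**2 - 46)**2 = ((-5 + (1/4)*9*(-1))**2 - 46)**2 = ((-5 - 9/4)**2 - 46)**2 = ((-29/4)**2 - 46)**2 = (841/16 - 46)**2 = (105/16)**2 = 11025/256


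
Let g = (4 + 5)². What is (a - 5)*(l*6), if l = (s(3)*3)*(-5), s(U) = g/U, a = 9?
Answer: -9720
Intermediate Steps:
g = 81 (g = 9² = 81)
s(U) = 81/U
l = -405 (l = ((81/3)*3)*(-5) = ((81*(⅓))*3)*(-5) = (27*3)*(-5) = 81*(-5) = -405)
(a - 5)*(l*6) = (9 - 5)*(-405*6) = 4*(-2430) = -9720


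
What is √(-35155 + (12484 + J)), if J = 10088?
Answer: I*√12583 ≈ 112.17*I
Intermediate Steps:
√(-35155 + (12484 + J)) = √(-35155 + (12484 + 10088)) = √(-35155 + 22572) = √(-12583) = I*√12583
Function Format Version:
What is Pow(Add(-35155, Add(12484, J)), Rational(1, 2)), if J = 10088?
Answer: Mul(I, Pow(12583, Rational(1, 2))) ≈ Mul(112.17, I)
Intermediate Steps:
Pow(Add(-35155, Add(12484, J)), Rational(1, 2)) = Pow(Add(-35155, Add(12484, 10088)), Rational(1, 2)) = Pow(Add(-35155, 22572), Rational(1, 2)) = Pow(-12583, Rational(1, 2)) = Mul(I, Pow(12583, Rational(1, 2)))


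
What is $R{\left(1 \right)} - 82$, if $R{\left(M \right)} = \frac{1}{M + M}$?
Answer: $- \frac{163}{2} \approx -81.5$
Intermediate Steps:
$R{\left(M \right)} = \frac{1}{2 M}$
$R{\left(1 \right)} - 82 = \frac{1}{2 \cdot 1} - 82 = \frac{1}{2} \cdot 1 - 82 = \frac{1}{2} - 82 = - \frac{163}{2}$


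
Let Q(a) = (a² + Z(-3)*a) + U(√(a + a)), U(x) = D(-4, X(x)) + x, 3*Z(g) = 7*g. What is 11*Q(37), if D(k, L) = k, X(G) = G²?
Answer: 12166 + 11*√74 ≈ 12261.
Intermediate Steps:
Z(g) = 7*g/3 (Z(g) = (7*g)/3 = 7*g/3)
U(x) = -4 + x
Q(a) = -4 + a² - 7*a + √2*√a (Q(a) = (a² + ((7/3)*(-3))*a) + (-4 + √(a + a)) = (a² - 7*a) + (-4 + √(2*a)) = (a² - 7*a) + (-4 + √2*√a) = -4 + a² - 7*a + √2*√a)
11*Q(37) = 11*(-4 + 37² - 7*37 + √2*√37) = 11*(-4 + 1369 - 259 + √74) = 11*(1106 + √74) = 12166 + 11*√74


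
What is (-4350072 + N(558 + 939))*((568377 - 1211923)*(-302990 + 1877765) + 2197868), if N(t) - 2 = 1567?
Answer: 4406937984509139846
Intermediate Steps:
N(t) = 1569 (N(t) = 2 + 1567 = 1569)
(-4350072 + N(558 + 939))*((568377 - 1211923)*(-302990 + 1877765) + 2197868) = (-4350072 + 1569)*((568377 - 1211923)*(-302990 + 1877765) + 2197868) = -4348503*(-643546*1574775 + 2197868) = -4348503*(-1013440152150 + 2197868) = -4348503*(-1013437954282) = 4406937984509139846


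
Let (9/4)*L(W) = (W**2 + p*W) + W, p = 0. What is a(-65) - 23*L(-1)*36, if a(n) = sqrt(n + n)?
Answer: I*sqrt(130) ≈ 11.402*I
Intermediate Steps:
a(n) = sqrt(2)*sqrt(n) (a(n) = sqrt(2*n) = sqrt(2)*sqrt(n))
L(W) = 4*W/9 + 4*W**2/9 (L(W) = 4*((W**2 + 0*W) + W)/9 = 4*((W**2 + 0) + W)/9 = 4*(W**2 + W)/9 = 4*(W + W**2)/9 = 4*W/9 + 4*W**2/9)
a(-65) - 23*L(-1)*36 = sqrt(2)*sqrt(-65) - 92*(-1)*(1 - 1)/9*36 = sqrt(2)*(I*sqrt(65)) - 92*(-1)*0/9*36 = I*sqrt(130) - 23*0*36 = I*sqrt(130) + 0*36 = I*sqrt(130) + 0 = I*sqrt(130)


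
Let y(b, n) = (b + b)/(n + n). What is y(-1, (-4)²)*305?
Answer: -305/16 ≈ -19.063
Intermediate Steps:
y(b, n) = b/n (y(b, n) = (2*b)/((2*n)) = (2*b)*(1/(2*n)) = b/n)
y(-1, (-4)²)*305 = -1/((-4)²)*305 = -1/16*305 = -305/16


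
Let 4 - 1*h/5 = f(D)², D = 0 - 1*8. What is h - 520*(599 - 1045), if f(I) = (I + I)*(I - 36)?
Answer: -2246140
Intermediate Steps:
D = -8 (D = 0 - 8 = -8)
f(I) = 2*I*(-36 + I) (f(I) = (2*I)*(-36 + I) = 2*I*(-36 + I))
h = -2478060 (h = 20 - 5*256*(-36 - 8)² = 20 - 5*(2*(-8)*(-44))² = 20 - 5*704² = 20 - 5*495616 = 20 - 2478080 = -2478060)
h - 520*(599 - 1045) = -2478060 - 520*(599 - 1045) = -2478060 - 520*(-446) = -2478060 + 231920 = -2246140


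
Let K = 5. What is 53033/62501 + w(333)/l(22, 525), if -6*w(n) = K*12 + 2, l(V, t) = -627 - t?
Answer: 185219579/216003456 ≈ 0.85748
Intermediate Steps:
w(n) = -31/3 (w(n) = -(5*12 + 2)/6 = -(60 + 2)/6 = -⅙*62 = -31/3)
53033/62501 + w(333)/l(22, 525) = 53033/62501 - 31/(3*(-627 - 1*525)) = 53033*(1/62501) - 31/(3*(-627 - 525)) = 53033/62501 - 31/3/(-1152) = 53033/62501 - 31/3*(-1/1152) = 53033/62501 + 31/3456 = 185219579/216003456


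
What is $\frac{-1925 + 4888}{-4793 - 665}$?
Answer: $- \frac{2963}{5458} \approx -0.54287$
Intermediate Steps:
$\frac{-1925 + 4888}{-4793 - 665} = \frac{2963}{-5458} = 2963 \left(- \frac{1}{5458}\right) = - \frac{2963}{5458}$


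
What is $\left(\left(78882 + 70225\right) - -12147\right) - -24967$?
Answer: $186221$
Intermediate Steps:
$\left(\left(78882 + 70225\right) - -12147\right) - -24967 = \left(149107 + \left(-33 + 12180\right)\right) + 24967 = \left(149107 + 12147\right) + 24967 = 161254 + 24967 = 186221$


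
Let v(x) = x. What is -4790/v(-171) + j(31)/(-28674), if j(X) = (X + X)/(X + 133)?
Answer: 1251396491/44674092 ≈ 28.012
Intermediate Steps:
j(X) = 2*X/(133 + X) (j(X) = (2*X)/(133 + X) = 2*X/(133 + X))
-4790/v(-171) + j(31)/(-28674) = -4790/(-171) + (2*31/(133 + 31))/(-28674) = -4790*(-1/171) + (2*31/164)*(-1/28674) = 4790/171 + (2*31*(1/164))*(-1/28674) = 4790/171 + (31/82)*(-1/28674) = 4790/171 - 31/2351268 = 1251396491/44674092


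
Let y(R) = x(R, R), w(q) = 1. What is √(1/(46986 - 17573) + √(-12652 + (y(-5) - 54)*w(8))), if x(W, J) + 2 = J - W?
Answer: √(29413 + 5190747414*I*√353)/29413 ≈ 7.5077 + 7.5077*I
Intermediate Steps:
x(W, J) = -2 + J - W (x(W, J) = -2 + (J - W) = -2 + J - W)
y(R) = -2 (y(R) = -2 + R - R = -2)
√(1/(46986 - 17573) + √(-12652 + (y(-5) - 54)*w(8))) = √(1/(46986 - 17573) + √(-12652 + (-2 - 54)*1)) = √(1/29413 + √(-12652 - 56*1)) = √(1/29413 + √(-12652 - 56)) = √(1/29413 + √(-12708)) = √(1/29413 + 6*I*√353)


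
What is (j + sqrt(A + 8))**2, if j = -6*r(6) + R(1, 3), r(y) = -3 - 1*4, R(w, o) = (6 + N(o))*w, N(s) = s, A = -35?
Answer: 2574 + 306*I*sqrt(3) ≈ 2574.0 + 530.01*I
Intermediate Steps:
R(w, o) = w*(6 + o) (R(w, o) = (6 + o)*w = w*(6 + o))
r(y) = -7 (r(y) = -3 - 4 = -7)
j = 51 (j = -6*(-7) + 1*(6 + 3) = 42 + 1*9 = 42 + 9 = 51)
(j + sqrt(A + 8))**2 = (51 + sqrt(-35 + 8))**2 = (51 + sqrt(-27))**2 = (51 + 3*I*sqrt(3))**2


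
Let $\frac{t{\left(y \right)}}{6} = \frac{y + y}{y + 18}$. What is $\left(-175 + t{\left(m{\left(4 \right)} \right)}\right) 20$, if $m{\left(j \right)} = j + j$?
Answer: $- \frac{44540}{13} \approx -3426.2$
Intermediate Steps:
$m{\left(j \right)} = 2 j$
$t{\left(y \right)} = \frac{12 y}{18 + y}$ ($t{\left(y \right)} = 6 \frac{y + y}{y + 18} = 6 \frac{2 y}{18 + y} = \frac{12 y}{18 + y}$)
$\left(-175 + t{\left(m{\left(4 \right)} \right)}\right) 20 = \left(-175 + \frac{12 \cdot 2 \cdot 4}{18 + 2 \cdot 4}\right) 20 = \left(-175 + 12 \cdot 8 \frac{1}{18 + 8}\right) 20 = \left(-175 + 12 \cdot 8 \cdot \frac{1}{26}\right) 20 = \left(-175 + \frac{48}{13}\right) 20 = \left(- \frac{2227}{13}\right) 20 = - \frac{44540}{13}$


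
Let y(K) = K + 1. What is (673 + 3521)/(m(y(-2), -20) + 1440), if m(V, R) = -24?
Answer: 699/236 ≈ 2.9619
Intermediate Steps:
y(K) = 1 + K
(673 + 3521)/(m(y(-2), -20) + 1440) = (673 + 3521)/(-24 + 1440) = 4194/1416 = 4194*(1/1416) = 699/236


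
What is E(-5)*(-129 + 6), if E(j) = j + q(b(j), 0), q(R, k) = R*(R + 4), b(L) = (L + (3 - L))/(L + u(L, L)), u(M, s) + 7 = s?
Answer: 201720/289 ≈ 697.99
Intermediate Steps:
u(M, s) = -7 + s
b(L) = 3/(-7 + 2*L) (b(L) = (L + (3 - L))/(L + (-7 + L)) = 3/(-7 + 2*L))
q(R, k) = R*(4 + R)
E(j) = j + 3*(4 + 3/(-7 + 2*j))/(-7 + 2*j) (E(j) = j + (3/(-7 + 2*j))*(4 + 3/(-7 + 2*j)) = j + 3*(4 + 3/(-7 + 2*j))/(-7 + 2*j))
E(-5)*(-129 + 6) = ((-75 + 24*(-5) - 5*(-7 + 2*(-5))**2)/(-7 + 2*(-5))**2)*(-129 + 6) = ((-75 - 120 - 5*(-7 - 10)**2)/(-7 - 10)**2)*(-123) = ((-75 - 120 - 5*(-17)**2)/(-17)**2)*(-123) = ((-75 - 120 - 5*289)/289)*(-123) = ((-75 - 120 - 1445)/289)*(-123) = ((1/289)*(-1640))*(-123) = -1640/289*(-123) = 201720/289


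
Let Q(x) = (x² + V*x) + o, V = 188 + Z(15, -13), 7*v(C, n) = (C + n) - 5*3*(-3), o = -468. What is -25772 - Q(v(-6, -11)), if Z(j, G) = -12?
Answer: -26024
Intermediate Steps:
v(C, n) = 45/7 + C/7 + n/7 (v(C, n) = ((C + n) - 5*3*(-3))/7 = ((C + n) - 15*(-3))/7 = ((C + n) + 45)/7 = (45 + C + n)/7 = 45/7 + C/7 + n/7)
V = 176 (V = 188 - 12 = 176)
Q(x) = -468 + x² + 176*x (Q(x) = (x² + 176*x) - 468 = -468 + x² + 176*x)
-25772 - Q(v(-6, -11)) = -25772 - (-468 + (45/7 + (⅐)*(-6) + (⅐)*(-11))² + 176*(45/7 + (⅐)*(-6) + (⅐)*(-11))) = -25772 - (-468 + (45/7 - 6/7 - 11/7)² + 176*(45/7 - 6/7 - 11/7)) = -25772 - (-468 + 4² + 176*4) = -25772 - (-468 + 16 + 704) = -25772 - 1*252 = -25772 - 252 = -26024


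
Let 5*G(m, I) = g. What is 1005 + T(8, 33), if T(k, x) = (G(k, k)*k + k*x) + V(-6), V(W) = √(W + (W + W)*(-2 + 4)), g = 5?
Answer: 1277 + I*√30 ≈ 1277.0 + 5.4772*I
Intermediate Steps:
G(m, I) = 1 (G(m, I) = (⅕)*5 = 1)
V(W) = √5*√W (V(W) = √(W + (2*W)*2) = √(W + 4*W) = √(5*W) = √5*√W)
T(k, x) = k + I*√30 + k*x (T(k, x) = (1*k + k*x) + √5*√(-6) = (k + k*x) + √5*(I*√6) = (k + k*x) + I*√30 = k + I*√30 + k*x)
1005 + T(8, 33) = 1005 + (8 + I*√30 + 8*33) = 1005 + (8 + I*√30 + 264) = 1005 + (272 + I*√30) = 1277 + I*√30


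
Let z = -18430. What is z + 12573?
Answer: -5857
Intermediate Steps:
z + 12573 = -18430 + 12573 = -5857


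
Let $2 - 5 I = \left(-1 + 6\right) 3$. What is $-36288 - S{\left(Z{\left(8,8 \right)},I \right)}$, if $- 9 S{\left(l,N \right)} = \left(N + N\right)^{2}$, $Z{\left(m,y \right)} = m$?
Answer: $- \frac{8164124}{225} \approx -36285.0$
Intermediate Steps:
$I = - \frac{13}{5}$ ($I = \frac{2}{5} - \frac{\left(-1 + 6\right) 3}{5} = \frac{2}{5} - \frac{5 \cdot 3}{5} = \frac{2}{5} - 3 = - \frac{13}{5} \approx -2.6$)
$S{\left(l,N \right)} = - \frac{4 N^{2}}{9}$ ($S{\left(l,N \right)} = - \frac{\left(N + N\right)^{2}}{9} = - \frac{\left(2 N\right)^{2}}{9} = - \frac{4 N^{2}}{9}$)
$-36288 - S{\left(Z{\left(8,8 \right)},I \right)} = -36288 - - \frac{4 \left(- \frac{13}{5}\right)^{2}}{9} = -36288 - \left(- \frac{4}{9}\right) \frac{169}{25} = -36288 - - \frac{676}{225} = -36288 + \frac{676}{225} = - \frac{8164124}{225}$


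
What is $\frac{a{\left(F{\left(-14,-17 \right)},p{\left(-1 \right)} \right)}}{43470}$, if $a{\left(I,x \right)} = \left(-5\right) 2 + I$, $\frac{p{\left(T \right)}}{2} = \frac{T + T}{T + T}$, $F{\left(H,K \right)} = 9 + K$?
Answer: $- \frac{1}{2415} \approx -0.00041408$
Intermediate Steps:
$p{\left(T \right)} = 2$ ($p{\left(T \right)} = 2 \frac{T + T}{T + T} = 2 \frac{2 T}{2 T} = 2 \cdot 2 T \frac{1}{2 T} = 2 \cdot 1 = 2$)
$a{\left(I,x \right)} = -10 + I$
$\frac{a{\left(F{\left(-14,-17 \right)},p{\left(-1 \right)} \right)}}{43470} = \frac{-10 + \left(9 - 17\right)}{43470} = \left(-10 - 8\right) \frac{1}{43470} = \left(-18\right) \frac{1}{43470} = - \frac{1}{2415}$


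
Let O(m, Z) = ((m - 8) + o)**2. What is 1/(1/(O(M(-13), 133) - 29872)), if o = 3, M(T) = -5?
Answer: -29772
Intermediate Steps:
O(m, Z) = (-5 + m)**2 (O(m, Z) = ((m - 8) + 3)**2 = ((-8 + m) + 3)**2 = (-5 + m)**2)
1/(1/(O(M(-13), 133) - 29872)) = 1/(1/((-5 - 5)**2 - 29872)) = 1/(1/((-10)**2 - 29872)) = 1/(1/(100 - 29872)) = 1/(1/(-29772)) = 1/(-1/29772) = -29772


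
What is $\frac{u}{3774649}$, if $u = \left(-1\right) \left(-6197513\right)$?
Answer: $\frac{6197513}{3774649} \approx 1.6419$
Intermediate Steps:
$u = 6197513$
$\frac{u}{3774649} = \frac{6197513}{3774649}$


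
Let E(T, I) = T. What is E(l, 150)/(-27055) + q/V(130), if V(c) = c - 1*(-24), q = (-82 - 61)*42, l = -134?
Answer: -1055011/27055 ≈ -38.995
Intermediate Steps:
q = -6006 (q = -143*42 = -6006)
V(c) = 24 + c (V(c) = c + 24 = 24 + c)
E(l, 150)/(-27055) + q/V(130) = -134/(-27055) - 6006/(24 + 130) = -134*(-1/27055) - 6006/154 = 134/27055 - 6006*1/154 = 134/27055 - 39 = -1055011/27055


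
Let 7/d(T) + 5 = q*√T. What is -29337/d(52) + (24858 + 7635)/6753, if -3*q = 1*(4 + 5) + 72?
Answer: 47180536/2251 + 226314*√13 ≈ 8.3695e+5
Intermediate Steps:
q = -27 (q = -(1*(4 + 5) + 72)/3 = -(1*9 + 72)/3 = -(9 + 72)/3 = -⅓*81 = -27)
d(T) = 7/(-5 - 27*√T)
-29337/d(52) + (24858 + 7635)/6753 = -(-20955 - 226314*√13) + (24858 + 7635)/6753 = -(-20955 - 226314*√13) + 32493*(1/6753) = -(-20955 - 226314*√13) + 10831/2251 = -29337*(-5/7 - 54*√13/7) + 10831/2251 = (20955 + 226314*√13) + 10831/2251 = 47180536/2251 + 226314*√13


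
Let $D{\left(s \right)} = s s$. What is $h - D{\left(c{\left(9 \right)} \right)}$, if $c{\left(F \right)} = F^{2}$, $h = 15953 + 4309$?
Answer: $13701$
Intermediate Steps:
$h = 20262$
$D{\left(s \right)} = s^{2}$
$h - D{\left(c{\left(9 \right)} \right)} = 20262 - \left(9^{2}\right)^{2} = 20262 - 81^{2} = 20262 - 6561 = 13701$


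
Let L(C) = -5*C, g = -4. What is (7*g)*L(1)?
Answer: 140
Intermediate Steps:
(7*g)*L(1) = (7*(-4))*(-5*1) = -28*(-5) = 140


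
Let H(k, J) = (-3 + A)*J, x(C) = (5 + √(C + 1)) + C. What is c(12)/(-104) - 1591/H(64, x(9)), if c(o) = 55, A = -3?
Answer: 563779/29016 - 1591*√10/1116 ≈ 14.922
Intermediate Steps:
x(C) = 5 + C + √(1 + C) (x(C) = (5 + √(1 + C)) + C = 5 + C + √(1 + C))
H(k, J) = -6*J (H(k, J) = (-3 - 3)*J = -6*J)
c(12)/(-104) - 1591/H(64, x(9)) = 55/(-104) - 1591*(-1/(6*(5 + 9 + √(1 + 9)))) = 55*(-1/104) - 1591*(-1/(6*(5 + 9 + √10))) = -55/104 - 1591*(-1/(6*(14 + √10))) = -55/104 - 1591/(-84 - 6*√10)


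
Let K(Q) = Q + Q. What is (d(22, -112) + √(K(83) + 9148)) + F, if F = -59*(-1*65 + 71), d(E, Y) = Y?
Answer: -466 + √9314 ≈ -369.49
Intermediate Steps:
K(Q) = 2*Q
F = -354 (F = -59*(-65 + 71) = -59*6 = -354)
(d(22, -112) + √(K(83) + 9148)) + F = (-112 + √(2*83 + 9148)) - 354 = (-112 + √(166 + 9148)) - 354 = (-112 + √9314) - 354 = -466 + √9314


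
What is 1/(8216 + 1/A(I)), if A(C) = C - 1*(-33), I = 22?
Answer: 55/451881 ≈ 0.00012171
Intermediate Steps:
A(C) = 33 + C (A(C) = C + 33 = 33 + C)
1/(8216 + 1/A(I)) = 1/(8216 + 1/(33 + 22)) = 1/(8216 + 1/55) = 1/(451881/55) = 55/451881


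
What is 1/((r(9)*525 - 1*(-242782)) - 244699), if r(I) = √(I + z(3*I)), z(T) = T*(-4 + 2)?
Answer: -71/595482 - 175*I*√5/1786446 ≈ -0.00011923 - 0.00021904*I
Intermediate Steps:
z(T) = -2*T (z(T) = T*(-2) = -2*T)
r(I) = √5*√(-I) (r(I) = √(I - 6*I) = √(-5*I) = √5*√(-I))
1/((r(9)*525 - 1*(-242782)) - 244699) = 1/(((√5*√(-1*9))*525 - 1*(-242782)) - 244699) = 1/(((√5*√(-9))*525 + 242782) - 244699) = 1/(((√5*(3*I))*525 + 242782) - 244699) = 1/(((3*I*√5)*525 + 242782) - 244699) = 1/((1575*I*√5 + 242782) - 244699) = 1/((242782 + 1575*I*√5) - 244699) = 1/(-1917 + 1575*I*√5)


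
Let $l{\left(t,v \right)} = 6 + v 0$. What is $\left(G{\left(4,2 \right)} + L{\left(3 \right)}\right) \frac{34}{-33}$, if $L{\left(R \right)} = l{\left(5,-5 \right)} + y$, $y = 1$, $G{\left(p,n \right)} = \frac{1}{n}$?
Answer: $- \frac{85}{11} \approx -7.7273$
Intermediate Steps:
$l{\left(t,v \right)} = 6$ ($l{\left(t,v \right)} = 6 + 0 = 6$)
$L{\left(R \right)} = 7$ ($L{\left(R \right)} = 6 + 1 = 7$)
$\left(G{\left(4,2 \right)} + L{\left(3 \right)}\right) \frac{34}{-33} = \left(\frac{1}{2} + 7\right) \frac{34}{-33} = \left(\frac{1}{2} + 7\right) 34 \left(- \frac{1}{33}\right) = \frac{15}{2} \left(- \frac{34}{33}\right) = - \frac{85}{11}$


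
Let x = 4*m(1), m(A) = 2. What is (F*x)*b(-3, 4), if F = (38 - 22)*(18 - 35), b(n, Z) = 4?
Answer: -8704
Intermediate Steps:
F = -272 (F = 16*(-17) = -272)
x = 8 (x = 4*2 = 8)
(F*x)*b(-3, 4) = -272*8*4 = -2176*4 = -8704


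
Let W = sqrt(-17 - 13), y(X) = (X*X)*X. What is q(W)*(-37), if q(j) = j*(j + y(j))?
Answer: -32190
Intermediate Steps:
y(X) = X**3 (y(X) = X**2*X = X**3)
W = I*sqrt(30) (W = sqrt(-30) = I*sqrt(30) ≈ 5.4772*I)
q(j) = j*(j + j**3)
q(W)*(-37) = ((I*sqrt(30))**2 + (I*sqrt(30))**4)*(-37) = (-30 + 900)*(-37) = 870*(-37) = -32190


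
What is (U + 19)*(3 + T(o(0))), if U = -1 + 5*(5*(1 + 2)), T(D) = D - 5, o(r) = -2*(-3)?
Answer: 372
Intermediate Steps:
o(r) = 6
T(D) = -5 + D
U = 74 (U = -1 + 5*(5*3) = -1 + 5*15 = -1 + 75 = 74)
(U + 19)*(3 + T(o(0))) = (74 + 19)*(3 + (-5 + 6)) = 93*(3 + 1) = 93*4 = 372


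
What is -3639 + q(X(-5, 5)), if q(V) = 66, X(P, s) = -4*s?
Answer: -3573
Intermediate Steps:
-3639 + q(X(-5, 5)) = -3639 + 66 = -3573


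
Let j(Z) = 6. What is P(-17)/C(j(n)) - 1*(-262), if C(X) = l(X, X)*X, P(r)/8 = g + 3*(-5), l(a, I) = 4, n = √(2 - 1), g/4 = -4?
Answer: 755/3 ≈ 251.67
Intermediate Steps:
g = -16 (g = 4*(-4) = -16)
n = 1 (n = √1 = 1)
P(r) = -248 (P(r) = 8*(-16 + 3*(-5)) = 8*(-16 - 15) = 8*(-31) = -248)
C(X) = 4*X
P(-17)/C(j(n)) - 1*(-262) = -248/(4*6) - 1*(-262) = -248/24 + 262 = -248*1/24 + 262 = -31/3 + 262 = 755/3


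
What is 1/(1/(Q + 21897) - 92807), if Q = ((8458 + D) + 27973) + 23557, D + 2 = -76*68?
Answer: -76715/7119689004 ≈ -1.0775e-5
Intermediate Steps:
D = -5170 (D = -2 - 76*68 = -2 - 5168 = -5170)
Q = 54818 (Q = ((8458 - 5170) + 27973) + 23557 = (3288 + 27973) + 23557 = 31261 + 23557 = 54818)
1/(1/(Q + 21897) - 92807) = 1/(1/(54818 + 21897) - 92807) = 1/(1/76715 - 92807) = 1/(-7119689004/76715) = -76715/7119689004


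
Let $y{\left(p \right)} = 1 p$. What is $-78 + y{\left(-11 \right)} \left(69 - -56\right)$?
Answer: $-1453$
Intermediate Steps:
$y{\left(p \right)} = p$
$-78 + y{\left(-11 \right)} \left(69 - -56\right) = -78 - 11 \left(69 - -56\right) = -78 - 11 \left(69 + 56\right) = -78 - 1375 = -1453$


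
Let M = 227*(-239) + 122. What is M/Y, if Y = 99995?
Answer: -7733/14285 ≈ -0.54134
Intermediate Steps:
M = -54131 (M = -54253 + 122 = -54131)
M/Y = -54131/99995 = -54131*1/99995 = -7733/14285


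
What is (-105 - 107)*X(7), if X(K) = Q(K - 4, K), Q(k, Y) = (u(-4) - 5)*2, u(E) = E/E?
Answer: 1696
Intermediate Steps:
u(E) = 1
Q(k, Y) = -8 (Q(k, Y) = (1 - 5)*2 = -4*2 = -8)
X(K) = -8
(-105 - 107)*X(7) = (-105 - 107)*(-8) = -212*(-8) = 1696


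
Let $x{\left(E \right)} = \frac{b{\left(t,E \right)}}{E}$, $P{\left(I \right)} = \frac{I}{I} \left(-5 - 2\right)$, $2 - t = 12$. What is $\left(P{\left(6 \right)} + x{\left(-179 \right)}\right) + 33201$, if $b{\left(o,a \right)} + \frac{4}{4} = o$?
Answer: $\frac{5941737}{179} \approx 33194.0$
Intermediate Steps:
$t = -10$ ($t = 2 - 12 = -10$)
$b{\left(o,a \right)} = -1 + o$
$P{\left(I \right)} = -7$ ($P{\left(I \right)} = 1 \left(-7\right) = -7$)
$x{\left(E \right)} = - \frac{11}{E}$ ($x{\left(E \right)} = \frac{-1 - 10}{E} = - \frac{11}{E}$)
$\left(P{\left(6 \right)} + x{\left(-179 \right)}\right) + 33201 = \left(-7 - \frac{11}{-179}\right) + 33201 = \left(-7 - - \frac{11}{179}\right) + 33201 = \left(-7 + \frac{11}{179}\right) + 33201 = - \frac{1242}{179} + 33201 = \frac{5941737}{179}$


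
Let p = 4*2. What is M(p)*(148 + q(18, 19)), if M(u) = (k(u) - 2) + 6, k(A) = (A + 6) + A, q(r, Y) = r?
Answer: 4316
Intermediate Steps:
p = 8
k(A) = 6 + 2*A (k(A) = (6 + A) + A = 6 + 2*A)
M(u) = 10 + 2*u (M(u) = ((6 + 2*u) - 2) + 6 = (4 + 2*u) + 6 = 10 + 2*u)
M(p)*(148 + q(18, 19)) = (10 + 2*8)*(148 + 18) = (10 + 16)*166 = 26*166 = 4316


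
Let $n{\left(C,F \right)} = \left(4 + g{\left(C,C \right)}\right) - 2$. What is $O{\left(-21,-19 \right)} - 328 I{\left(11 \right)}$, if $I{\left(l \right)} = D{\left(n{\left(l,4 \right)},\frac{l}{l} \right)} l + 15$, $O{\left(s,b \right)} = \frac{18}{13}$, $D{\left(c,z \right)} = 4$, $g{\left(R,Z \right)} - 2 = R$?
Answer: $- \frac{251558}{13} \approx -19351.0$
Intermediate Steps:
$g{\left(R,Z \right)} = 2 + R$
$n{\left(C,F \right)} = 4 + C$ ($n{\left(C,F \right)} = \left(4 + \left(2 + C\right)\right) - 2 = \left(6 + C\right) - 2 = 4 + C$)
$O{\left(s,b \right)} = \frac{18}{13}$ ($O{\left(s,b \right)} = 18 \cdot \frac{1}{13} = \frac{18}{13}$)
$I{\left(l \right)} = 15 + 4 l$ ($I{\left(l \right)} = 4 l + 15 = 15 + 4 l$)
$O{\left(-21,-19 \right)} - 328 I{\left(11 \right)} = \frac{18}{13} - 328 \left(15 + 4 \cdot 11\right) = \frac{18}{13} - 328 \left(15 + 44\right) = \frac{18}{13} - 19352 = - \frac{251558}{13}$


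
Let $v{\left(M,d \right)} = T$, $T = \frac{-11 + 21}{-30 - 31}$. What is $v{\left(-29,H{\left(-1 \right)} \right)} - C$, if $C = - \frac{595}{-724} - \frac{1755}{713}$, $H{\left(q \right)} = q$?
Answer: $\frac{46467365}{31488932} \approx 1.4757$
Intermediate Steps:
$C = - \frac{846385}{516212}$ ($C = \left(-595\right) \left(- \frac{1}{724}\right) - \frac{1755}{713} = \frac{595}{724} - \frac{1755}{713} = - \frac{846385}{516212} \approx -1.6396$)
$T = - \frac{10}{61}$ ($T = \frac{10}{-61} = 10 \left(- \frac{1}{61}\right) = - \frac{10}{61} \approx -0.16393$)
$v{\left(M,d \right)} = - \frac{10}{61}$
$v{\left(-29,H{\left(-1 \right)} \right)} - C = - \frac{10}{61} - - \frac{846385}{516212} = - \frac{10}{61} + \frac{846385}{516212} = \frac{46467365}{31488932}$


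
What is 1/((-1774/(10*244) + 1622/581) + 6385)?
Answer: 708820/4527279193 ≈ 0.00015657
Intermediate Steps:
1/((-1774/(10*244) + 1622/581) + 6385) = 1/((-1774/2440 + 1622*(1/581)) + 6385) = 1/((-1774*1/2440 + 1622/581) + 6385) = 1/((-887/1220 + 1622/581) + 6385) = 1/(1463493/708820 + 6385) = 1/(4527279193/708820) = 708820/4527279193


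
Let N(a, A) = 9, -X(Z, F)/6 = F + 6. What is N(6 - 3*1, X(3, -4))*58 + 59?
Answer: 581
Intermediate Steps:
X(Z, F) = -36 - 6*F (X(Z, F) = -6*(F + 6) = -6*(6 + F) = -36 - 6*F)
N(6 - 3*1, X(3, -4))*58 + 59 = 9*58 + 59 = 522 + 59 = 581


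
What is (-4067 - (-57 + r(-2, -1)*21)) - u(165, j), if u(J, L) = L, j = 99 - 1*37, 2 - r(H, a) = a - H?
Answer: -4093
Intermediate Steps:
r(H, a) = 2 + H - a (r(H, a) = 2 - (a - H) = 2 + (H - a) = 2 + H - a)
j = 62 (j = 99 - 37 = 62)
(-4067 - (-57 + r(-2, -1)*21)) - u(165, j) = (-4067 - (-57 + (2 - 2 - 1*(-1))*21)) - 1*62 = (-4067 - (-57 + (2 - 2 + 1)*21)) - 62 = (-4067 - (-57 + 1*21)) - 62 = (-4067 - (-57 + 21)) - 62 = (-4067 - 1*(-36)) - 62 = (-4067 + 36) - 62 = -4031 - 62 = -4093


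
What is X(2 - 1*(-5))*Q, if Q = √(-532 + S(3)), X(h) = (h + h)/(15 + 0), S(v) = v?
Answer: 322*I/15 ≈ 21.467*I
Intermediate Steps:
X(h) = 2*h/15 (X(h) = (2*h)/15 = (2*h)*(1/15) = 2*h/15)
Q = 23*I (Q = √(-532 + 3) = √(-529) = 23*I ≈ 23.0*I)
X(2 - 1*(-5))*Q = (2*(2 - 1*(-5))/15)*(23*I) = (2*(2 + 5)/15)*(23*I) = ((2/15)*7)*(23*I) = 14*(23*I)/15 = 322*I/15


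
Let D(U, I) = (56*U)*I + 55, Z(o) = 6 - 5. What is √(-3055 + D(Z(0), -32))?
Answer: 2*I*√1198 ≈ 69.224*I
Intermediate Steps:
Z(o) = 1
D(U, I) = 55 + 56*I*U (D(U, I) = 56*I*U + 55 = 55 + 56*I*U)
√(-3055 + D(Z(0), -32)) = √(-3055 + (55 + 56*(-32)*1)) = √(-3055 + (55 - 1792)) = √(-3055 - 1737) = √(-4792) = 2*I*√1198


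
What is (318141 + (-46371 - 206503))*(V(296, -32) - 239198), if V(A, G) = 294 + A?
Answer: -15573228336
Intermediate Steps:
(318141 + (-46371 - 206503))*(V(296, -32) - 239198) = (318141 + (-46371 - 206503))*((294 + 296) - 239198) = (318141 - 252874)*(590 - 239198) = 65267*(-238608) = -15573228336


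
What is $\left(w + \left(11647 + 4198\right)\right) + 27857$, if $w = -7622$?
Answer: $36080$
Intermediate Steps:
$\left(w + \left(11647 + 4198\right)\right) + 27857 = \left(-7622 + \left(11647 + 4198\right)\right) + 27857 = \left(-7622 + 15845\right) + 27857 = 8223 + 27857 = 36080$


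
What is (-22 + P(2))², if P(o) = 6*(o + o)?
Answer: 4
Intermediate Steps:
P(o) = 12*o (P(o) = 6*(2*o) = 12*o)
(-22 + P(2))² = (-22 + 12*2)² = (-22 + 24)² = 2² = 4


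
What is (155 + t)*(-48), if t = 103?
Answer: -12384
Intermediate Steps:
(155 + t)*(-48) = (155 + 103)*(-48) = 258*(-48) = -12384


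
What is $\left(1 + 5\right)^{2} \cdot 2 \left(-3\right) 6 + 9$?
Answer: $-1287$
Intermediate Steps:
$\left(1 + 5\right)^{2} \cdot 2 \left(-3\right) 6 + 9 = 6^{2} \left(\left(-6\right) 6\right) + 9 = 36 \left(-36\right) + 9 = -1296 + 9 = -1287$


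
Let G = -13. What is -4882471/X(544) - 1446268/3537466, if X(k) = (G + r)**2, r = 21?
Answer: -8635833859819/113198912 ≈ -76289.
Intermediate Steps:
X(k) = 64 (X(k) = (-13 + 21)**2 = 8**2 = 64)
-4882471/X(544) - 1446268/3537466 = -4882471/64 - 1446268/3537466 = -4882471*1/64 - 1446268*1/3537466 = -4882471/64 - 723134/1768733 = -8635833859819/113198912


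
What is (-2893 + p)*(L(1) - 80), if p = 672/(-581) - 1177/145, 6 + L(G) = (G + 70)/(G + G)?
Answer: 1763907733/12035 ≈ 1.4656e+5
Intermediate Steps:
L(G) = -6 + (70 + G)/(2*G) (L(G) = -6 + (G + 70)/(G + G) = -6 + (70 + G)/((2*G)) = -6 + (70 + G)*(1/(2*G)) = -6 + (70 + G)/(2*G))
p = -111611/12035 (p = 672*(-1/581) - 1177*1/145 = -96/83 - 1177/145 = -111611/12035 ≈ -9.2739)
(-2893 + p)*(L(1) - 80) = (-2893 - 111611/12035)*((-11/2 + 35/1) - 80) = -34928866*((-11/2 + 35*1) - 80)/12035 = -34928866*((-11/2 + 35) - 80)/12035 = -34928866*(59/2 - 80)/12035 = -34928866/12035*(-101/2) = 1763907733/12035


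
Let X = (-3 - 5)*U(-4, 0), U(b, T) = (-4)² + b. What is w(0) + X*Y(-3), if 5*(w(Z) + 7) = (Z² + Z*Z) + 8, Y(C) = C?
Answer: 1413/5 ≈ 282.60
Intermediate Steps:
U(b, T) = 16 + b
w(Z) = -27/5 + 2*Z²/5 (w(Z) = -7 + ((Z² + Z*Z) + 8)/5 = -7 + ((Z² + Z²) + 8)/5 = -7 + (2*Z² + 8)/5 = -7 + (8 + 2*Z²)/5 = -7 + (8/5 + 2*Z²/5) = -27/5 + 2*Z²/5)
X = -96 (X = (-3 - 5)*(16 - 4) = -8*12 = -96)
w(0) + X*Y(-3) = (-27/5 + (⅖)*0²) - 96*(-3) = (-27/5 + (⅖)*0) + 288 = (-27/5 + 0) + 288 = -27/5 + 288 = 1413/5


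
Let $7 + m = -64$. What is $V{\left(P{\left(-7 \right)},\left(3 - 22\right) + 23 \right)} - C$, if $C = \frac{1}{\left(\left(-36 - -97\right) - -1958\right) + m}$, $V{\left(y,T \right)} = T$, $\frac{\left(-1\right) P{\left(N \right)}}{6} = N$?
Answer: $\frac{7791}{1948} \approx 3.9995$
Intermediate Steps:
$m = -71$ ($m = -7 - 64 = -71$)
$P{\left(N \right)} = - 6 N$
$C = \frac{1}{1948}$ ($C = \frac{1}{\left(\left(-36 - -97\right) - -1958\right) - 71} = \frac{1}{\left(\left(-36 + 97\right) + 1958\right) - 71} = \frac{1}{\left(61 + 1958\right) - 71} = \frac{1}{2019 - 71} = \frac{1}{1948} \approx 0.00051335$)
$V{\left(P{\left(-7 \right)},\left(3 - 22\right) + 23 \right)} - C = \left(\left(3 - 22\right) + 23\right) - \frac{1}{1948} = \left(-19 + 23\right) - \frac{1}{1948} = 4 - \frac{1}{1948} = \frac{7791}{1948}$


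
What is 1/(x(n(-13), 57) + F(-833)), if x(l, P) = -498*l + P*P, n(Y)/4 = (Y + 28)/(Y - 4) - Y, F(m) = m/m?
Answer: -17/355102 ≈ -4.7874e-5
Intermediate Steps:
F(m) = 1
n(Y) = -4*Y + 4*(28 + Y)/(-4 + Y) (n(Y) = 4*((Y + 28)/(Y - 4) - Y) = 4*((28 + Y)/(-4 + Y) - Y) = 4*(-Y + (28 + Y)/(-4 + Y)) = -4*Y + 4*(28 + Y)/(-4 + Y))
x(l, P) = P**2 - 498*l (x(l, P) = -498*l + P**2 = P**2 - 498*l)
1/(x(n(-13), 57) + F(-833)) = 1/((57**2 - 1992*(28 - 1*(-13)**2 + 5*(-13))/(-4 - 13)) + 1) = 1/((3249 - 1992*(28 - 1*169 - 65)/(-17)) + 1) = 1/((3249 - 1992*(-1)*(28 - 169 - 65)/17) + 1) = 1/((3249 - 1992*(-1)*(-206)/17) + 1) = 1/((3249 - 498*824/17) + 1) = 1/((3249 - 410352/17) + 1) = 1/(-355119/17 + 1) = 1/(-355102/17) = -17/355102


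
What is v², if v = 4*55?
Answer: 48400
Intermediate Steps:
v = 220
v² = 220² = 48400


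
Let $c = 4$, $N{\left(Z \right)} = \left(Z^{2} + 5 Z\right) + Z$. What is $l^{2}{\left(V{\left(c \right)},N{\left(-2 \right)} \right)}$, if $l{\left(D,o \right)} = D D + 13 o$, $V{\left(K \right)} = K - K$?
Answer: $10816$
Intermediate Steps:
$N{\left(Z \right)} = Z^{2} + 6 Z$
$V{\left(K \right)} = 0$
$l{\left(D,o \right)} = D^{2} + 13 o$
$l^{2}{\left(V{\left(c \right)},N{\left(-2 \right)} \right)} = \left(0^{2} + 13 \left(- 2 \left(6 - 2\right)\right)\right)^{2} = \left(0 + 13 \left(\left(-2\right) 4\right)\right)^{2} = \left(0 + 13 \left(-8\right)\right)^{2} = \left(0 - 104\right)^{2} = \left(-104\right)^{2} = 10816$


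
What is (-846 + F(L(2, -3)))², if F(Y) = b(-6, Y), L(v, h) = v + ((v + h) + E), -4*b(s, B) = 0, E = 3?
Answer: 715716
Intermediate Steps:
b(s, B) = 0 (b(s, B) = -¼*0 = 0)
L(v, h) = 3 + h + 2*v (L(v, h) = v + ((v + h) + 3) = v + ((h + v) + 3) = v + (3 + h + v) = 3 + h + 2*v)
F(Y) = 0
(-846 + F(L(2, -3)))² = (-846 + 0)² = (-846)² = 715716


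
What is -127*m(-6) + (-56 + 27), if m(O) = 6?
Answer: -791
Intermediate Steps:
-127*m(-6) + (-56 + 27) = -127*6 + (-56 + 27) = -762 - 29 = -791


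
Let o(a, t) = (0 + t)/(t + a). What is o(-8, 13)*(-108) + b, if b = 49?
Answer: -1159/5 ≈ -231.80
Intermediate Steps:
o(a, t) = t/(a + t)
o(-8, 13)*(-108) + b = (13/(-8 + 13))*(-108) + 49 = (13/5)*(-108) + 49 = -1404/5 + 49 = -1159/5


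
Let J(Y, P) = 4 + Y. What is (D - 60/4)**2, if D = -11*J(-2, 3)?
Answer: 1369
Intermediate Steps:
D = -22 (D = -11*(4 - 2) = -11*2 = -22)
(D - 60/4)**2 = (-22 - 60/4)**2 = (-22 - 12*5/4)**2 = (-22 - 15)**2 = (-37)**2 = 1369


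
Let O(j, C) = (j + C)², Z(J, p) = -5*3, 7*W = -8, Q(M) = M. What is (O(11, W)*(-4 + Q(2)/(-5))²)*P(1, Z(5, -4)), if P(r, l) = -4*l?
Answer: 27651888/245 ≈ 1.1286e+5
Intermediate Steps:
W = -8/7 (W = (⅐)*(-8) = -8/7 ≈ -1.1429)
Z(J, p) = -15
O(j, C) = (C + j)²
(O(11, W)*(-4 + Q(2)/(-5))²)*P(1, Z(5, -4)) = ((-8/7 + 11)²*(-4 + 2/(-5))²)*(-4*(-15)) = ((69/7)²*(-4 + 2*(-⅕))²)*60 = (4761*(-4 - ⅖)²/49)*60 = (4761*(-22/5)²/49)*60 = ((4761/49)*(484/25))*60 = (2304324/1225)*60 = 27651888/245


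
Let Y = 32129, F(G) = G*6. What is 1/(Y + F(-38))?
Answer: 1/31901 ≈ 3.1347e-5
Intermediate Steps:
F(G) = 6*G
1/(Y + F(-38)) = 1/(32129 + 6*(-38)) = 1/(32129 - 228) = 1/31901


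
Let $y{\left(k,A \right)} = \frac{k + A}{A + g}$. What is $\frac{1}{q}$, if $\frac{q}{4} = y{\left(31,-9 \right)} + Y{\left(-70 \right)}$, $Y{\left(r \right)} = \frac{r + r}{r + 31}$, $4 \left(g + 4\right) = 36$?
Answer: $- \frac{39}{298} \approx -0.13087$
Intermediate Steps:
$g = 5$ ($g = -4 + \frac{1}{4} \cdot 36 = -4 + 9 = 5$)
$Y{\left(r \right)} = \frac{2 r}{31 + r}$
$y{\left(k,A \right)} = \frac{A + k}{5 + A}$ ($y{\left(k,A \right)} = \frac{k + A}{A + 5} = \frac{A + k}{5 + A}$)
$q = - \frac{298}{39}$ ($q = 4 \left(\frac{-9 + 31}{5 - 9} + 2 \left(-70\right) \frac{1}{31 - 70}\right) = 4 \left(\frac{1}{-4} \cdot 22 + 2 \left(-70\right) \frac{1}{-39}\right) = 4 \left(\left(- \frac{1}{4}\right) 22 + 2 \left(-70\right) \left(- \frac{1}{39}\right)\right) = 4 \left(- \frac{11}{2} + \frac{140}{39}\right) = 4 \left(- \frac{149}{78}\right) = - \frac{298}{39} \approx -7.641$)
$\frac{1}{q} = \frac{1}{- \frac{298}{39}} = - \frac{39}{298}$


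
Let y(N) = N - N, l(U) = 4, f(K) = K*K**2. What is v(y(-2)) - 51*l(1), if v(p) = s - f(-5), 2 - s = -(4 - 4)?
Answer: -77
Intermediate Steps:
f(K) = K**3
s = 2 (s = 2 - (-1)*(4 - 4) = 2 - (-1)*0 = 2 - 1*0 = 2 + 0 = 2)
y(N) = 0
v(p) = 127 (v(p) = 2 - 1*(-5)**3 = 2 - 1*(-125) = 2 + 125 = 127)
v(y(-2)) - 51*l(1) = 127 - 51*4 = 127 - 204 = -77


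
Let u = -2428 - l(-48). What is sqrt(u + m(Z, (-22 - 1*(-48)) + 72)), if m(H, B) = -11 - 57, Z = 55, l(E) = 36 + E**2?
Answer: 2*I*sqrt(1209) ≈ 69.541*I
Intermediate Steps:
m(H, B) = -68
u = -4768 (u = -2428 - (36 + (-48)**2) = -2428 - (36 + 2304) = -2428 - 1*2340 = -2428 - 2340 = -4768)
sqrt(u + m(Z, (-22 - 1*(-48)) + 72)) = sqrt(-4768 - 68) = sqrt(-4836) = 2*I*sqrt(1209)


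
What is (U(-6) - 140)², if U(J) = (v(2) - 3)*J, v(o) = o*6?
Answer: 37636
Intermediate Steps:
v(o) = 6*o
U(J) = 9*J (U(J) = (6*2 - 3)*J = (12 - 3)*J = 9*J)
(U(-6) - 140)² = (9*(-6) - 140)² = (-54 - 140)² = (-194)² = 37636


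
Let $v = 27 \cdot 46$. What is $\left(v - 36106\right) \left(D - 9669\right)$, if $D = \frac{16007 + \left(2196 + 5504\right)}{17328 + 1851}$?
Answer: $\frac{6464414686016}{19179} \approx 3.3706 \cdot 10^{8}$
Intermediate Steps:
$D = \frac{23707}{19179}$ ($D = \frac{16007 + 7700}{19179} = 23707 \cdot \frac{1}{19179} = \frac{23707}{19179} \approx 1.2361$)
$v = 1242$
$\left(v - 36106\right) \left(D - 9669\right) = \left(1242 - 36106\right) \left(\frac{23707}{19179} - 9669\right) = - 34864 \left(\frac{23707}{19179} + \left(-24288 + 14619\right)\right) = - 34864 \left(\frac{23707}{19179} - 9669\right) = \left(-34864\right) \left(- \frac{185418044}{19179}\right) = \frac{6464414686016}{19179}$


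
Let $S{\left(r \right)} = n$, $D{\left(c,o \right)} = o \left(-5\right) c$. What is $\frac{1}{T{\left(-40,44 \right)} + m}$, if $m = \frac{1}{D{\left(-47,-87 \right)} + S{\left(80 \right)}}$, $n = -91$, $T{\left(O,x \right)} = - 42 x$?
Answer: $- \frac{20536}{37950529} \approx -0.00054113$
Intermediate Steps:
$D{\left(c,o \right)} = - 5 c o$ ($D{\left(c,o \right)} = - 5 o c = - 5 c o$)
$S{\left(r \right)} = -91$
$m = - \frac{1}{20536}$ ($m = \frac{1}{\left(-5\right) \left(-47\right) \left(-87\right) - 91} = \frac{1}{-20445 - 91} = \frac{1}{-20536} = - \frac{1}{20536} \approx -4.8695 \cdot 10^{-5}$)
$\frac{1}{T{\left(-40,44 \right)} + m} = \frac{1}{\left(-42\right) 44 - \frac{1}{20536}} = \frac{1}{-1848 - \frac{1}{20536}} = \frac{1}{- \frac{37950529}{20536}} = - \frac{20536}{37950529}$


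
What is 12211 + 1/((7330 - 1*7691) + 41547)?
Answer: 502922247/41186 ≈ 12211.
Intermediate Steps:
12211 + 1/((7330 - 1*7691) + 41547) = 12211 + 1/((7330 - 7691) + 41547) = 12211 + 1/(-361 + 41547) = 12211 + 1/41186 = 502922247/41186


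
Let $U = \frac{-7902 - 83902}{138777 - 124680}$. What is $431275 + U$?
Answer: $\frac{6079591871}{14097} \approx 4.3127 \cdot 10^{5}$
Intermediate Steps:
$U = - \frac{91804}{14097} \approx -6.5123$
$431275 + U = 431275 - \frac{91804}{14097} = \frac{6079591871}{14097}$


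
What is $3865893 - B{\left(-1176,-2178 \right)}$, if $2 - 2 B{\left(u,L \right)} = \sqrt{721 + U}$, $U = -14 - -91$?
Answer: $3865892 + \frac{\sqrt{798}}{2} \approx 3.8659 \cdot 10^{6}$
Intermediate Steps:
$U = 77$ ($U = -14 + 91 = 77$)
$B{\left(u,L \right)} = 1 - \frac{\sqrt{798}}{2}$ ($B{\left(u,L \right)} = 1 - \frac{\sqrt{721 + 77}}{2} = 1 - \frac{\sqrt{798}}{2}$)
$3865893 - B{\left(-1176,-2178 \right)} = 3865893 - \left(1 - \frac{\sqrt{798}}{2}\right) = 3865892 + \frac{\sqrt{798}}{2}$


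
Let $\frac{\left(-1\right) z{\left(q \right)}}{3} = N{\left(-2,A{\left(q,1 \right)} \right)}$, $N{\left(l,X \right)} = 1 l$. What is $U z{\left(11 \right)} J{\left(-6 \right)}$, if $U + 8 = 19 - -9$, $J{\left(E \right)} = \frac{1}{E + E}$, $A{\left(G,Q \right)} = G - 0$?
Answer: $-10$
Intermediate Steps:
$A{\left(G,Q \right)} = G$ ($A{\left(G,Q \right)} = G + 0 = G$)
$J{\left(E \right)} = \frac{1}{2 E}$
$N{\left(l,X \right)} = l$
$z{\left(q \right)} = 6$ ($z{\left(q \right)} = \left(-3\right) \left(-2\right) = 6$)
$U = 20$ ($U = -8 + \left(19 - -9\right) = -8 + \left(19 + 9\right) = -8 + 28 = 20$)
$U z{\left(11 \right)} J{\left(-6 \right)} = 20 \cdot 6 \frac{1}{2 \left(-6\right)} = 120 \cdot \frac{1}{2} \left(- \frac{1}{6}\right) = 120 \left(- \frac{1}{12}\right) = -10$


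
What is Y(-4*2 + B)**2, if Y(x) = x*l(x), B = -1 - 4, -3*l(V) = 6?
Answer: 676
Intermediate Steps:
l(V) = -2 (l(V) = -1/3*6 = -2)
B = -5
Y(x) = -2*x (Y(x) = x*(-2) = -2*x)
Y(-4*2 + B)**2 = (-2*(-4*2 - 5))**2 = (-2*(-8 - 5))**2 = (-2*(-13))**2 = 26**2 = 676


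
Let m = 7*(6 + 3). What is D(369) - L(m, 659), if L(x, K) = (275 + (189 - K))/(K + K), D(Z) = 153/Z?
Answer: 30401/54038 ≈ 0.56259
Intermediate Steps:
m = 63 (m = 7*9 = 63)
L(x, K) = (464 - K)/(2*K) (L(x, K) = (464 - K)/((2*K)) = (464 - K)*(1/(2*K)) = (464 - K)/(2*K))
D(369) - L(m, 659) = 153/369 - (464 - 1*659)/(2*659) = 153*(1/369) - (464 - 659)/(2*659) = 17/41 - (-195)/(2*659) = 17/41 - 1*(-195/1318) = 17/41 + 195/1318 = 30401/54038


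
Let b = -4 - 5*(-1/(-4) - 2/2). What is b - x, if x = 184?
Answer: -737/4 ≈ -184.25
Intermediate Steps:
b = -1/4 (b = -4 - 5*(-1*(-1/4) - 2*1/2) = -4 - 5*(1/4 - 1) = -4 - 5*(-3/4) = -4 + 15/4 = -1/4 ≈ -0.25000)
b - x = -1/4 - 1*184 = -1/4 - 184 = -737/4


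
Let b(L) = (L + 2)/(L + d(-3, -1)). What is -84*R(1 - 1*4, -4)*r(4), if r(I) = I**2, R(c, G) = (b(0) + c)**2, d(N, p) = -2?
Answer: -21504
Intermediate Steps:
b(L) = (2 + L)/(-2 + L) (b(L) = (L + 2)/(L - 2) = (2 + L)/(-2 + L))
R(c, G) = (-1 + c)**2 (R(c, G) = ((2 + 0)/(-2 + 0) + c)**2 = (2/(-2) + c)**2 = (-1/2*2 + c)**2 = (-1 + c)**2)
-84*R(1 - 1*4, -4)*r(4) = -84*(-1 + (1 - 1*4))**2*4**2 = -84*(-1 + (1 - 4))**2*16 = -84*(-1 - 3)**2*16 = -84*(-4)**2*16 = -1344*16 = -84*256 = -21504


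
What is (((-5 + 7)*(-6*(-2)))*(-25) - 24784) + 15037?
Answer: -10347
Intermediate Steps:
(((-5 + 7)*(-6*(-2)))*(-25) - 24784) + 15037 = ((2*12)*(-25) - 24784) + 15037 = (24*(-25) - 24784) + 15037 = (-600 - 24784) + 15037 = -25384 + 15037 = -10347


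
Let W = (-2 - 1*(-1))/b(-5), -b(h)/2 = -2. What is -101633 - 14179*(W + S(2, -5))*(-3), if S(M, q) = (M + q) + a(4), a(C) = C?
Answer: -278921/4 ≈ -69730.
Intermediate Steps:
b(h) = 4 (b(h) = -2*(-2) = 4)
W = -¼ (W = (-2 - 1*(-1))/4 = (-2 + 1)*(¼) = -1*¼ = -¼ ≈ -0.25000)
S(M, q) = 4 + M + q (S(M, q) = (M + q) + 4 = 4 + M + q)
-101633 - 14179*(W + S(2, -5))*(-3) = -101633 - 14179*(-¼ + (4 + 2 - 5))*(-3) = -101633 - 14179*(-¼ + 1)*(-3) = -101633 - 42537*(-3)/4 = -101633 - 14179*(-9/4) = -101633 + 127611/4 = -278921/4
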